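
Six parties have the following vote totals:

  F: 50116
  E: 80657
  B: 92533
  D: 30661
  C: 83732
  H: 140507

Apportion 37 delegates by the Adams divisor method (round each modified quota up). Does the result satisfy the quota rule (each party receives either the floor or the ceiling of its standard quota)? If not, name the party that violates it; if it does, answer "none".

Standard quotas: F 3.878, E 6.241, B 7.160, D 2.372, C 6.479, H 10.871.
Adams allocation: F 4, E 6, B 7, D 3, C 6, H 11.
Every allocation lies between the lower and upper quota.

none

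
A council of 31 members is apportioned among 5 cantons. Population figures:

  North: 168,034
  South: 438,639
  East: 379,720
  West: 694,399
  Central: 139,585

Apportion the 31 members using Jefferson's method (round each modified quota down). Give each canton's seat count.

North: 3, South: 8, East: 6, West: 12, Central: 2

Standard divisor 1820377/31 ≈ 58721.839; standard quotas: North 2.862, South 7.470, East 6.466, West 11.825, Central 2.377.
Rounding down gives 2, 7, 6, 11, 2 = 28 seats, so the divisor must be adjusted.
With modified divisor 54500: modified quotas North 3.083, South 8.048, East 6.967, West 12.741, Central 2.561.
Rounding down: North 3, South 8, East 6, West 12, Central 2 (total 31).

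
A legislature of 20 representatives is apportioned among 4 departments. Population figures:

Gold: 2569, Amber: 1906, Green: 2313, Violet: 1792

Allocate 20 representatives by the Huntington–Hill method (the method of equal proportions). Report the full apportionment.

Gold 6, Amber 5, Green 5, Violet 4

With divisor 424: modified quotas Gold 6.059, Amber 4.495, Green 5.455, Violet 4.226.
Geometric-mean thresholds: Gold √(6·7)=6.481, Amber √(4·5)=4.472, Green √(5·6)=5.477, Violet √(4·5)=4.472.
Each quota rounded against its threshold gives Gold 6, Amber 5, Green 5, Violet 4 (total 20).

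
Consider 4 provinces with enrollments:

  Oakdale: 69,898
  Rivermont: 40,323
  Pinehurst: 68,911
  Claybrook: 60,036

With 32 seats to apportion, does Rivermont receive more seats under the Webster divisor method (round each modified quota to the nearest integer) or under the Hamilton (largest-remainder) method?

Hamilton

Webster: Oakdale 10, Rivermont 5, Pinehurst 9, Claybrook 8.
Hamilton: Oakdale 9, Rivermont 6, Pinehurst 9, Claybrook 8.
Rivermont gets 5 under Webster and 6 under Hamilton.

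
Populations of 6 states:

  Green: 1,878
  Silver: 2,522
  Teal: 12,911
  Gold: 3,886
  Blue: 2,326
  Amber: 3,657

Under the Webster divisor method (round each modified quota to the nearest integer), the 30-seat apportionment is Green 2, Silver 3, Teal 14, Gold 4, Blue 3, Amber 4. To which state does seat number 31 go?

Teal

Priority for the next seat is population ÷ (current seats + 0.5).
Priorities: Green 751.200, Silver 720.571, Teal 890.414, Gold 863.556, Blue 664.571, Amber 812.667.
Highest priority: Teal.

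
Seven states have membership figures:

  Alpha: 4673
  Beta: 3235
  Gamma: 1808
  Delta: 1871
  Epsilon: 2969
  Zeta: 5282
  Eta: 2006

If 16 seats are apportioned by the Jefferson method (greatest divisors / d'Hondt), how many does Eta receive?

Standard divisor 21844/16 ≈ 1365.25; standard quotas: Alpha 3.423, Beta 2.370, Gamma 1.324, Delta 1.370, Epsilon 2.175, Zeta 3.869, Eta 1.469.
Rounding down gives 3, 2, 1, 1, 2, 3, 1 = 13 seats, so the divisor must be adjusted.
With modified divisor 1070: modified quotas Alpha 4.367, Beta 3.023, Gamma 1.690, Delta 1.749, Epsilon 2.775, Zeta 4.936, Eta 1.875.
Rounding down: Alpha 4, Beta 3, Gamma 1, Delta 1, Epsilon 2, Zeta 4, Eta 1 (total 16).
Eta receives 1.

1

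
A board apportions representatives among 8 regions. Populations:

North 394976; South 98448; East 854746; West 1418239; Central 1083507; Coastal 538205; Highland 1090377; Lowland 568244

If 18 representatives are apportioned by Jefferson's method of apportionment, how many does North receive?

1

Standard divisor 6046742/18 ≈ 335930.111; standard quotas: North 1.176, South 0.293, East 2.544, West 4.222, Central 3.225, Coastal 1.602, Highland 3.246, Lowland 1.692.
Rounding down gives 1, 0, 2, 4, 3, 1, 3, 1 = 15 seats, so the divisor must be adjusted.
With modified divisor 278100: modified quotas North 1.420, South 0.354, East 3.074, West 5.100, Central 3.896, Coastal 1.935, Highland 3.921, Lowland 2.043.
Rounding down: North 1, South 0, East 3, West 5, Central 3, Coastal 1, Highland 3, Lowland 2 (total 18).
North receives 1.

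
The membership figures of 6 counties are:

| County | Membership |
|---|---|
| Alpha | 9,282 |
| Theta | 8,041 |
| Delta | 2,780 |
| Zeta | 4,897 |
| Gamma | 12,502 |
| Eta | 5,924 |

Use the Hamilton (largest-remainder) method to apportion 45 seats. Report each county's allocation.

Standard divisor: 43426 ÷ 45 ≈ 965.022.
Standard quotas: Alpha 9.6184, Theta 8.3325, Delta 2.8808, Zeta 5.0745, Gamma 12.9551, Eta 6.1387.
Lower quotas: Alpha 9, Theta 8, Delta 2, Zeta 5, Gamma 12, Eta 6 (sum 42, leaving 3 seats).
Remainders in descending order: Gamma 0.9551, Delta 0.8808, Alpha 0.6184, Theta 0.3325, Eta 0.1387, Zeta 0.0745.
Largest remainders: Gamma, Delta, Alpha receive the extra seats.

Alpha=10; Theta=8; Delta=3; Zeta=5; Gamma=13; Eta=6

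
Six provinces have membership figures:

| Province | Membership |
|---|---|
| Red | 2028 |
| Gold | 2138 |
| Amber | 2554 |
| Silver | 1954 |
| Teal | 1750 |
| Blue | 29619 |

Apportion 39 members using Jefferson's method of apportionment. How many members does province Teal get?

1

Standard divisor 40043/39 ≈ 1026.744; standard quotas: Red 1.975, Gold 2.082, Amber 2.487, Silver 1.903, Teal 1.704, Blue 28.848.
Rounding down gives 1, 2, 2, 1, 1, 28 = 35 seats, so the divisor must be adjusted.
With modified divisor 966: modified quotas Red 2.099, Gold 2.213, Amber 2.644, Silver 2.023, Teal 1.812, Blue 30.661.
Rounding down: Red 2, Gold 2, Amber 2, Silver 2, Teal 1, Blue 30 (total 39).
Teal receives 1.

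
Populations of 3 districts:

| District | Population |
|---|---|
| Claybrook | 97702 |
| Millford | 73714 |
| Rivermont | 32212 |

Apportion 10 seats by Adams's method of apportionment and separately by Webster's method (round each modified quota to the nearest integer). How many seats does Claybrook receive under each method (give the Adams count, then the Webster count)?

Adams: Claybrook 4, Millford 4, Rivermont 2.
Webster: Claybrook 5, Millford 3, Rivermont 2.
Claybrook gets 4 under Adams and 5 under Webster.

4 and 5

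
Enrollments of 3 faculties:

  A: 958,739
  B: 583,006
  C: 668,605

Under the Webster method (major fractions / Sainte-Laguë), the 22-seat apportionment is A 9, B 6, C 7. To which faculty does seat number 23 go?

Priority for the next seat is population ÷ (current seats + 0.5).
Priorities: A 100919.895, B 89693.231, C 89147.333.
Highest priority: A.

A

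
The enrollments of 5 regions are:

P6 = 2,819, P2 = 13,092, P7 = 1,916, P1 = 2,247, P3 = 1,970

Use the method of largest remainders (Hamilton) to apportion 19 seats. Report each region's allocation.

P6=2, P2=11, P7=2, P1=2, P3=2

Standard divisor: 22044 ÷ 19 ≈ 1160.211.
Standard quotas: P6 2.4297, P2 11.2842, P7 1.6514, P1 1.9367, P3 1.6980.
Lower quotas: P6 2, P2 11, P7 1, P1 1, P3 1 (sum 16, leaving 3 seats).
Remainders in descending order: P1 0.9367, P3 0.6980, P7 0.6514, P6 0.4297, P2 0.2842.
The surplus seats go to P1, P3, P7.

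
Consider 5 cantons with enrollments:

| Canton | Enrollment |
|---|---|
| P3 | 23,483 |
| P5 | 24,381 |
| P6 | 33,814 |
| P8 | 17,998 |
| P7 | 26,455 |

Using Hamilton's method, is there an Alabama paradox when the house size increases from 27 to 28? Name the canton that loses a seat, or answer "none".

At 27 seats: P3 5, P5 5, P6 7, P8 4, P7 6.
At 28 seats: P3 5, P5 5, P6 8, P8 4, P7 6.
No canton's allocation decreased.

none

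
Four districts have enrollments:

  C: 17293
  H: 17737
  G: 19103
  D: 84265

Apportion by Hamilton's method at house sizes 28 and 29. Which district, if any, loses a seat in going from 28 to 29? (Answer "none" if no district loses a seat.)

none

At 28 seats: C 3, H 4, G 4, D 17.
At 29 seats: C 3, H 4, G 4, D 18.
No district's allocation decreased.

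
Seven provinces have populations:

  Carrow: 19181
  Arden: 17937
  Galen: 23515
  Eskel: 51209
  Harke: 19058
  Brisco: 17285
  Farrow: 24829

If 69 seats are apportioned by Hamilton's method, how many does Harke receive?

Standard divisor: 173014 ÷ 69 ≈ 2507.449.
Standard quotas: Carrow 7.6496, Arden 7.1535, Galen 9.3781, Eskel 20.4227, Harke 7.6006, Brisco 6.8935, Farrow 9.9021.
Lower quotas: Carrow 7, Arden 7, Galen 9, Eskel 20, Harke 7, Brisco 6, Farrow 9 (sum 65, leaving 4 seats).
Remainders in descending order: Farrow 0.9021, Brisco 0.8935, Carrow 0.6496, Harke 0.6006, Eskel 0.4227, Galen 0.3781, Arden 0.1535.
The surplus seats go to Farrow, Brisco, Carrow, Harke.
Harke receives 8.

8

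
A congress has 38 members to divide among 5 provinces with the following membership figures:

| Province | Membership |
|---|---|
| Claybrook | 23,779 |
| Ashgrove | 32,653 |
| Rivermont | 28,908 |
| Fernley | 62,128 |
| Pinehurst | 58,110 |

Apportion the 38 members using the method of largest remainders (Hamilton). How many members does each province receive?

Claybrook=4, Ashgrove=6, Rivermont=5, Fernley=12, Pinehurst=11

Standard divisor: 205578 ÷ 38 ≈ 5409.947.
Standard quotas: Claybrook 4.3954, Ashgrove 6.0357, Rivermont 5.3435, Fernley 11.4840, Pinehurst 10.7413.
Lower quotas: Claybrook 4, Ashgrove 6, Rivermont 5, Fernley 11, Pinehurst 10 (sum 36, leaving 2 seats).
Remainders in descending order: Pinehurst 0.7413, Fernley 0.4840, Claybrook 0.3954, Rivermont 0.3435, Ashgrove 0.0357.
The surplus seats go to Pinehurst, Fernley.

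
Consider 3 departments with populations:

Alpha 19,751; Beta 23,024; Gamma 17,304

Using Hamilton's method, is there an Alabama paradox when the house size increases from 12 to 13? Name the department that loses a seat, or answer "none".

none

At 12 seats: Alpha 4, Beta 5, Gamma 3.
At 13 seats: Alpha 4, Beta 5, Gamma 4.
No department's allocation decreased.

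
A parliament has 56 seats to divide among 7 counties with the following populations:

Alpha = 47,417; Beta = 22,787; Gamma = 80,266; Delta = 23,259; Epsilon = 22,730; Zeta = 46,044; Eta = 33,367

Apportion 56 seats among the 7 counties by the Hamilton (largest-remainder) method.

The standard divisor is 275870/56 ≈ 4926.25.
Standard quotas: Alpha 9.6254, Beta 4.6256, Gamma 16.2935, Delta 4.7214, Epsilon 4.6141, Zeta 9.3467, Eta 6.7733.
Lower quotas: Alpha 9, Beta 4, Gamma 16, Delta 4, Epsilon 4, Zeta 9, Eta 6 (sum 52, leaving 4 seats).
Remainders in descending order: Eta 0.7733, Delta 0.7214, Beta 0.6256, Alpha 0.6254, Epsilon 0.6141, Zeta 0.3467, Gamma 0.2935.
The surplus seats go to Eta, Delta, Beta, Alpha.

Alpha: 10, Beta: 5, Gamma: 16, Delta: 5, Epsilon: 4, Zeta: 9, Eta: 7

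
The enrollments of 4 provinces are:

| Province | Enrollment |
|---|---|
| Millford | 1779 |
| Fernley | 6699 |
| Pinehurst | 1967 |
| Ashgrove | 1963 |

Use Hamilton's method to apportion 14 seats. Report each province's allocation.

Millford: 2; Fernley: 8; Pinehurst: 2; Ashgrove: 2

The standard divisor is 12408/14 ≈ 886.286.
Standard quotas: Millford 2.0073, Fernley 7.5585, Pinehurst 2.2194, Ashgrove 2.2149.
Lower quotas: Millford 2, Fernley 7, Pinehurst 2, Ashgrove 2 (sum 13, leaving 1 seat).
Remainders in descending order: Fernley 0.5585, Pinehurst 0.2194, Ashgrove 0.2149, Millford 0.0073.
Largest remainder: Fernley receives the extra seat.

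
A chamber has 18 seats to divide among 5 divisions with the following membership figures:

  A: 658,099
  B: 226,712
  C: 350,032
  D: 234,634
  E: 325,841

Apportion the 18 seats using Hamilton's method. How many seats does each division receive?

Standard divisor: 1795318 ÷ 18 ≈ 99739.889.
Standard quotas: A 6.5982, B 2.2730, C 3.5094, D 2.3525, E 3.2669.
Lower quotas: A 6, B 2, C 3, D 2, E 3 (sum 16, leaving 2 seats).
Remainders in descending order: A 0.5982, C 0.5094, D 0.3525, B 0.2730, E 0.2669.
Largest remainders: A, C receive the extra seats.

A 7; B 2; C 4; D 2; E 3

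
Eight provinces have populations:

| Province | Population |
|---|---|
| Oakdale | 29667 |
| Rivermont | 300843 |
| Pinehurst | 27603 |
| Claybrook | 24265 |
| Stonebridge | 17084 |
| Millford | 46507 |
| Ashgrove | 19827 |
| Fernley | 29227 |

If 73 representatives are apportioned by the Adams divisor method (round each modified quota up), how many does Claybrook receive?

4

Standard divisor 495023/73 ≈ 6781.137; standard quotas: Oakdale 4.375, Rivermont 44.365, Pinehurst 4.071, Claybrook 3.578, Stonebridge 2.519, Millford 6.858, Ashgrove 2.924, Fernley 4.310.
Rounding up gives 5, 45, 5, 4, 3, 7, 3, 5 = 77 seats, so the divisor must be adjusted.
With modified divisor 7200: modified quotas Oakdale 4.120, Rivermont 41.784, Pinehurst 3.834, Claybrook 3.370, Stonebridge 2.373, Millford 6.459, Ashgrove 2.754, Fernley 4.059.
Rounding up: Oakdale 5, Rivermont 42, Pinehurst 4, Claybrook 4, Stonebridge 3, Millford 7, Ashgrove 3, Fernley 5 (total 73).
Claybrook receives 4.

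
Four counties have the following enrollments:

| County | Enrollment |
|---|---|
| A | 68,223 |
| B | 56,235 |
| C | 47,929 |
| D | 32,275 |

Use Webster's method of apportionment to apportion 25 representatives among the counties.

Standard divisor 204662/25 ≈ 8186.48; standard quotas: A 8.334, B 6.869, C 5.855, D 3.942.
Rounding to the nearest integer gives A 8, B 7, C 6, D 4 — total 25, matching the house size, so no adjustment is needed.

A: 8, B: 7, C: 6, D: 4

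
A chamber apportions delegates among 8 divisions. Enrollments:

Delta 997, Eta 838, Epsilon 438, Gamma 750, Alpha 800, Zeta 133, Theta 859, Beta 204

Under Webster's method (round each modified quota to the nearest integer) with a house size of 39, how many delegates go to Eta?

Standard divisor 5019/39 ≈ 128.692; standard quotas: Delta 7.747, Eta 6.512, Epsilon 3.403, Gamma 5.828, Alpha 6.216, Zeta 1.033, Theta 6.675, Beta 1.585.
Rounding to the nearest integer gives 8, 7, 3, 6, 6, 1, 7, 2 = 40 seats, so the divisor must be adjusted.
With modified divisor 130: modified quotas Delta 7.669, Eta 6.446, Epsilon 3.369, Gamma 5.769, Alpha 6.154, Zeta 1.023, Theta 6.608, Beta 1.569.
Rounding to the nearest integer: Delta 8, Eta 6, Epsilon 3, Gamma 6, Alpha 6, Zeta 1, Theta 7, Beta 2 (total 39).
Eta receives 6.

6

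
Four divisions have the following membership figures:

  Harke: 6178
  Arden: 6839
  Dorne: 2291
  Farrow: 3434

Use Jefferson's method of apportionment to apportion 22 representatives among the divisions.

Standard divisor 18742/22 ≈ 851.909; standard quotas: Harke 7.252, Arden 8.028, Dorne 2.689, Farrow 4.031.
Rounding down gives 7, 8, 2, 4 = 21 seats, so the divisor must be adjusted.
With modified divisor 770: modified quotas Harke 8.023, Arden 8.882, Dorne 2.975, Farrow 4.460.
Rounding down: Harke 8, Arden 8, Dorne 2, Farrow 4 (total 22).

Harke 8, Arden 8, Dorne 2, Farrow 4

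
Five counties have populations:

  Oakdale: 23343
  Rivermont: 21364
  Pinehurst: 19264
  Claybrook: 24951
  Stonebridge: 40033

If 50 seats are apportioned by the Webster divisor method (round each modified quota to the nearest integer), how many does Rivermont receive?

Standard divisor 128955/50 ≈ 2579.1; standard quotas: Oakdale 9.051, Rivermont 8.284, Pinehurst 7.469, Claybrook 9.674, Stonebridge 15.522.
Rounding to the nearest integer gives Oakdale 9, Rivermont 8, Pinehurst 7, Claybrook 10, Stonebridge 16 — total 50, matching the house size, so no adjustment is needed.
Rivermont receives 8.

8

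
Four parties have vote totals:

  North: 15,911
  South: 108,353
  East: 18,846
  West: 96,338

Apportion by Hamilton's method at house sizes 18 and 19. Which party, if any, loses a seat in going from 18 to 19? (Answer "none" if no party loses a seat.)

East

At 18 seats: North 1, South 8, East 2, West 7.
At 19 seats: North 1, South 9, East 1, West 8.
East drops from 2 to 1.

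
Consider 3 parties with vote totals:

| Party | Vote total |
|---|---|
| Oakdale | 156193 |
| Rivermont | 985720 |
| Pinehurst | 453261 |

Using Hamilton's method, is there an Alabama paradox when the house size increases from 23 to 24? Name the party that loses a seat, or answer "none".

At 23 seats: Oakdale 2, Rivermont 14, Pinehurst 7.
At 24 seats: Oakdale 2, Rivermont 15, Pinehurst 7.
No party's allocation decreased.

none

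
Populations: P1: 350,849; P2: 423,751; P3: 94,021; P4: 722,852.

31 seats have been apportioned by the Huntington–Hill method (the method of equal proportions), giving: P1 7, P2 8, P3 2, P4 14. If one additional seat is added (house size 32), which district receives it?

P2

Priority for the next seat is population ÷ (√(s·(s+1))).
Priorities: P1 46884.170, P2 49939.534, P3 38383.913, P4 49881.527.
Highest priority: P2.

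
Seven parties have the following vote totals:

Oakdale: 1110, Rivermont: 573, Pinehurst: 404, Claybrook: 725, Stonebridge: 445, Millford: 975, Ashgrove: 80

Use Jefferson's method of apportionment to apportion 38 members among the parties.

Oakdale=10, Rivermont=5, Pinehurst=3, Claybrook=7, Stonebridge=4, Millford=9, Ashgrove=0

Standard divisor 4312/38 ≈ 113.474; standard quotas: Oakdale 9.782, Rivermont 5.050, Pinehurst 3.560, Claybrook 6.389, Stonebridge 3.922, Millford 8.592, Ashgrove 0.705.
Rounding down gives 9, 5, 3, 6, 3, 8, 0 = 34 seats, so the divisor must be adjusted.
With modified divisor 102: modified quotas Oakdale 10.882, Rivermont 5.618, Pinehurst 3.961, Claybrook 7.108, Stonebridge 4.363, Millford 9.559, Ashgrove 0.784.
Rounding down: Oakdale 10, Rivermont 5, Pinehurst 3, Claybrook 7, Stonebridge 4, Millford 9, Ashgrove 0 (total 38).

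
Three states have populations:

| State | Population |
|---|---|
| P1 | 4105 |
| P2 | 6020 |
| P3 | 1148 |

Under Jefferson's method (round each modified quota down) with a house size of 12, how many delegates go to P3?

1

Standard divisor 11273/12 ≈ 939.417; standard quotas: P1 4.370, P2 6.408, P3 1.222.
Rounding down gives 4, 6, 1 = 11 seats, so the divisor must be adjusted.
With modified divisor 840: modified quotas P1 4.887, P2 7.167, P3 1.367.
Rounding down: P1 4, P2 7, P3 1 (total 12).
P3 receives 1.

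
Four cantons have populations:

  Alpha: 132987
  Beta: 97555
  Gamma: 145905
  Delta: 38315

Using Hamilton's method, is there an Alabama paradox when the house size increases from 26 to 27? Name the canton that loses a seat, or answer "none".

At 26 seats: Alpha 8, Beta 6, Gamma 9, Delta 3.
At 27 seats: Alpha 9, Beta 6, Gamma 10, Delta 2.
Delta drops from 3 to 2.

Delta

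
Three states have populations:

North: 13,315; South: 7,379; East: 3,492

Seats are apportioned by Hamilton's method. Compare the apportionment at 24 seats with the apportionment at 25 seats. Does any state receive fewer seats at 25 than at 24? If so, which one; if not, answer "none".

At 24 seats: North 13, South 7, East 4.
At 25 seats: North 14, South 8, East 3.
East drops from 4 to 3.

East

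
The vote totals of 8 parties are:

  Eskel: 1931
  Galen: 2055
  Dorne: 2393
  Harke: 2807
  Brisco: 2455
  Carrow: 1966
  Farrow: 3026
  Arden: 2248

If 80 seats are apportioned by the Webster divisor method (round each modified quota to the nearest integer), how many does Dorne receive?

Standard divisor 18881/80 ≈ 236.012; standard quotas: Eskel 8.182, Galen 8.707, Dorne 10.139, Harke 11.893, Brisco 10.402, Carrow 8.330, Farrow 12.821, Arden 9.525.
Rounding to the nearest integer gives Eskel 8, Galen 9, Dorne 10, Harke 12, Brisco 10, Carrow 8, Farrow 13, Arden 10 — total 80, matching the house size, so no adjustment is needed.
Dorne receives 10.

10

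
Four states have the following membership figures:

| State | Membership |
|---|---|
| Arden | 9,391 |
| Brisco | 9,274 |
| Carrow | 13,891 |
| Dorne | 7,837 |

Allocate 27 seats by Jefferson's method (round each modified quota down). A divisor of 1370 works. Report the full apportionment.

With modified divisor 1370: modified quotas Arden 6.855, Brisco 6.769, Carrow 10.139, Dorne 5.720.
Rounding down: Arden 6, Brisco 6, Carrow 10, Dorne 5 (total 27).

Arden 6, Brisco 6, Carrow 10, Dorne 5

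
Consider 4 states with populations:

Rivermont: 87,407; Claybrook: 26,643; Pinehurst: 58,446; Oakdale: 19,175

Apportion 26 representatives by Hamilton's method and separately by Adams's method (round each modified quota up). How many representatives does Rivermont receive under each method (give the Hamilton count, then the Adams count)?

Hamilton: Rivermont 12, Claybrook 4, Pinehurst 8, Oakdale 2.
Adams: Rivermont 11, Claybrook 4, Pinehurst 8, Oakdale 3.
Rivermont gets 12 under Hamilton and 11 under Adams.

12 and 11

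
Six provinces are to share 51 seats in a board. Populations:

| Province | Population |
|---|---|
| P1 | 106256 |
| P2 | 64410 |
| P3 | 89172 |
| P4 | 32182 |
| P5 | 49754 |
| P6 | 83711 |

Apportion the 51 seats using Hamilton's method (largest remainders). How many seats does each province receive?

P1 13, P2 8, P3 10, P4 4, P5 6, P6 10

Total 425485; standard divisor 425485/51 ≈ 8342.843.
Standard quotas: P1 12.7362, P2 7.7204, P3 10.6884, P4 3.8574, P5 5.9637, P6 10.0339.
Lower quotas: P1 12, P2 7, P3 10, P4 3, P5 5, P6 10 (sum 47, leaving 4 seats).
Remainders in descending order: P5 0.9637, P4 0.8574, P1 0.7362, P2 0.7204, P3 0.6884, P6 0.0339.
Largest remainders: P5, P4, P1, P2 receive the extra seats.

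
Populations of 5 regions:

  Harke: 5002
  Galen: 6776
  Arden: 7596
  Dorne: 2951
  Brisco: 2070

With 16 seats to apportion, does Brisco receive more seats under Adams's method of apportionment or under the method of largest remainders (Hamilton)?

Adams

Adams: Harke 3, Galen 4, Arden 5, Dorne 2, Brisco 2.
Hamilton: Harke 3, Galen 5, Arden 5, Dorne 2, Brisco 1.
Brisco gets 2 under Adams and 1 under Hamilton.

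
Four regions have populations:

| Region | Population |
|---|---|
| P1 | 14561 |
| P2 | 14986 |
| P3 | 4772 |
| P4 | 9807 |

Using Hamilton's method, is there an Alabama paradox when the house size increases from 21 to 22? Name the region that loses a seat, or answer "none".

At 21 seats: P1 7, P2 7, P3 2, P4 5.
At 22 seats: P1 7, P2 8, P3 2, P4 5.
No region's allocation decreased.

none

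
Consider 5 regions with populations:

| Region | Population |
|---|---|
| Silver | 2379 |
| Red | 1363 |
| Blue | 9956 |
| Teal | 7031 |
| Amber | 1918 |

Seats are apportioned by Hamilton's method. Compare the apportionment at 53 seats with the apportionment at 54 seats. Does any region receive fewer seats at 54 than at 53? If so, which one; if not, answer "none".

Amber

At 53 seats: Silver 6, Red 3, Blue 23, Teal 16, Amber 5.
At 54 seats: Silver 6, Red 3, Blue 24, Teal 17, Amber 4.
Amber drops from 5 to 4.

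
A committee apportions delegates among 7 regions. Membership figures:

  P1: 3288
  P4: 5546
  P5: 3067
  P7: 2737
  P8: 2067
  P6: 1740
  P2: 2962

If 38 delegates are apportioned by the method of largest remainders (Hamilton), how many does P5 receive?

Standard divisor: 21407 ÷ 38 ≈ 563.342.
Standard quotas: P1 5.8366, P4 9.8448, P5 5.4443, P7 4.8585, P8 3.6692, P6 3.0887, P2 5.2579.
Lower quotas: P1 5, P4 9, P5 5, P7 4, P8 3, P6 3, P2 5 (sum 34, leaving 4 seats).
Remainders in descending order: P7 0.8585, P4 0.8448, P1 0.8366, P8 0.6692, P5 0.4443, P2 0.2579, P6 0.0887.
The surplus seats go to P7, P4, P1, P8.
P5 receives 5.

5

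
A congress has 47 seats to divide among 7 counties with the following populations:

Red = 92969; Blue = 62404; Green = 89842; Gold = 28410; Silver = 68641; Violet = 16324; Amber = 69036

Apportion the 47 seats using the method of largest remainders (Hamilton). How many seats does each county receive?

Red 10; Blue 7; Green 10; Gold 3; Silver 7; Violet 2; Amber 8

Total 427626; standard divisor 427626/47 ≈ 9098.426.
Standard quotas: Red 10.2181, Blue 6.8588, Green 9.8745, Gold 3.1225, Silver 7.5443, Violet 1.7942, Amber 7.5877.
Lower quotas: Red 10, Blue 6, Green 9, Gold 3, Silver 7, Violet 1, Amber 7 (sum 43, leaving 4 seats).
Remainders in descending order: Green 0.8745, Blue 0.8588, Violet 0.7942, Amber 0.5877, Silver 0.5443, Red 0.2181, Gold 0.1225.
Largest remainders: Green, Blue, Violet, Amber receive the extra seats.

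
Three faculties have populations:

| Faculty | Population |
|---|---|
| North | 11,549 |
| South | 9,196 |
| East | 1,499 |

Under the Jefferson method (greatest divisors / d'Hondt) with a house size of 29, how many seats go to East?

Standard divisor 22244/29 ≈ 767.034; standard quotas: North 15.057, South 11.989, East 1.954.
Rounding down gives 15, 11, 1 = 27 seats, so the divisor must be adjusted.
With modified divisor 740: modified quotas North 15.607, South 12.427, East 2.026.
Rounding down: North 15, South 12, East 2 (total 29).
East receives 2.

2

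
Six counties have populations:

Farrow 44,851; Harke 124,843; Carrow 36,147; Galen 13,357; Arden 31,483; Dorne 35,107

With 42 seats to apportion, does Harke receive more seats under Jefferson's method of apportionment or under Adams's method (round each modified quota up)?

Jefferson

Jefferson: Farrow 7, Harke 19, Carrow 5, Galen 2, Arden 4, Dorne 5.
Adams: Farrow 7, Harke 18, Carrow 5, Galen 2, Arden 5, Dorne 5.
Harke gets 19 under Jefferson and 18 under Adams.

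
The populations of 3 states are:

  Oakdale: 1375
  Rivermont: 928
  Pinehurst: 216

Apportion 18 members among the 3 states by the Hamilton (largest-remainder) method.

Oakdale: 10, Rivermont: 7, Pinehurst: 1

Standard divisor: 2519 ÷ 18 ≈ 139.944.
Standard quotas: Oakdale 9.825, Rivermont 6.631, Pinehurst 1.543.
Lower quotas: Oakdale 9, Rivermont 6, Pinehurst 1 (sum 16, leaving 2 seats).
Remainders in descending order: Oakdale 0.825, Rivermont 0.631, Pinehurst 0.543.
Largest remainders: Oakdale, Rivermont receive the extra seats.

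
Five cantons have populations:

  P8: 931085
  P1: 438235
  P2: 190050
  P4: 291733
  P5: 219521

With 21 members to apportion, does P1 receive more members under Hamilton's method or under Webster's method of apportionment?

Hamilton

Hamilton: P8 9, P1 5, P2 2, P4 3, P5 2.
Webster: P8 10, P1 4, P2 2, P4 3, P5 2.
P1 gets 5 under Hamilton and 4 under Webster.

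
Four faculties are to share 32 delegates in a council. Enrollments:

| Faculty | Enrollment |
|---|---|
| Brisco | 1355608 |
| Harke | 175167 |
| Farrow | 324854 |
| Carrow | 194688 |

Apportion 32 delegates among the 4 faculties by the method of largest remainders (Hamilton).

Brisco=21, Harke=3, Farrow=5, Carrow=3

The standard divisor is 2050317/32 ≈ 64072.406.
Standard quotas: Brisco 21.1574, Harke 2.7339, Farrow 5.0701, Carrow 3.0386.
Lower quotas: Brisco 21, Harke 2, Farrow 5, Carrow 3 (sum 31, leaving 1 seat).
Remainders in descending order: Harke 0.7339, Brisco 0.1574, Farrow 0.0701, Carrow 0.0386.
Largest remainder: Harke receives the extra seat.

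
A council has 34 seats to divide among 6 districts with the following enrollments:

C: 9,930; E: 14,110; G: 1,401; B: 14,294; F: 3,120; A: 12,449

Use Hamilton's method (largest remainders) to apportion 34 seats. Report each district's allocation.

C: 6, E: 9, G: 1, B: 9, F: 2, A: 7

Standard divisor: 55304 ÷ 34 ≈ 1626.588.
Standard quotas: C 6.1048, E 8.6746, G 0.8613, B 8.7877, F 1.9181, A 7.6534.
Lower quotas: C 6, E 8, G 0, B 8, F 1, A 7 (sum 30, leaving 4 seats).
Remainders in descending order: F 0.9181, G 0.8613, B 0.7877, E 0.6746, A 0.6534, C 0.1048.
The surplus seats go to F, G, B, E.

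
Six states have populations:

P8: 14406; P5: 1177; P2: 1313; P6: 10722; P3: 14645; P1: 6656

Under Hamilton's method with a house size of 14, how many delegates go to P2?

Total 48919; standard divisor 48919/14 ≈ 3494.214.
Standard quotas: P8 4.1228, P5 0.3368, P2 0.3758, P6 3.0685, P3 4.1912, P1 1.9049.
Lower quotas: P8 4, P5 0, P2 0, P6 3, P3 4, P1 1 (sum 12, leaving 2 seats).
Remainders in descending order: P1 0.9049, P2 0.3758, P5 0.3368, P3 0.1912, P8 0.1228, P6 0.0685.
Largest remainders: P1, P2 receive the extra seats.
P2 receives 1.

1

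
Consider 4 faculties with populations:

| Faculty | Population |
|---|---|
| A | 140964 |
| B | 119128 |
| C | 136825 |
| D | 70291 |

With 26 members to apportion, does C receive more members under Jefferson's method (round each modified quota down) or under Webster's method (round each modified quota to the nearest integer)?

Jefferson: A 8, B 6, C 8, D 4.
Webster: A 8, B 7, C 7, D 4.
C gets 8 under Jefferson and 7 under Webster.

Jefferson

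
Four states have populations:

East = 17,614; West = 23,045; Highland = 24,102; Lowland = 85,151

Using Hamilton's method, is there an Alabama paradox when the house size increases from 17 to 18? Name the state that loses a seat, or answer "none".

At 17 seats: East 2, West 2, Highland 3, Lowland 10.
At 18 seats: East 2, West 3, Highland 3, Lowland 10.
No state's allocation decreased.

none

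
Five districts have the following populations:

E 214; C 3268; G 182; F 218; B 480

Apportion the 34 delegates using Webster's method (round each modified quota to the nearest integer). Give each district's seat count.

Standard divisor 4362/34 ≈ 128.294; standard quotas: E 1.668, C 25.473, G 1.419, F 1.699, B 3.741.
Rounding to the nearest integer gives E 2, C 25, G 1, F 2, B 4 — total 34, matching the house size, so no adjustment is needed.

E=2, C=25, G=1, F=2, B=4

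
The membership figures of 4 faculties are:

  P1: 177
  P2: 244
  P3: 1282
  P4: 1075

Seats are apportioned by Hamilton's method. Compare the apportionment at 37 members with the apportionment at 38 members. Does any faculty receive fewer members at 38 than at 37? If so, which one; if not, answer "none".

At 37 seats: P1 3, P2 3, P3 17, P4 14.
At 38 seats: P1 2, P2 3, P3 18, P4 15.
P1 drops from 3 to 2.

P1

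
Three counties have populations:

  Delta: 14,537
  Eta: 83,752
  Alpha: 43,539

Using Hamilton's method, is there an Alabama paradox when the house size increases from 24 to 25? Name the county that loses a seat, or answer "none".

At 24 seats: Delta 3, Eta 14, Alpha 7.
At 25 seats: Delta 2, Eta 15, Alpha 8.
Delta drops from 3 to 2.

Delta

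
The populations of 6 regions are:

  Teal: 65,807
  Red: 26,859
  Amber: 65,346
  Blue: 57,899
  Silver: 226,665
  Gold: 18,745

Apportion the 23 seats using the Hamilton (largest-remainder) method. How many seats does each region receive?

Standard divisor: 461321 ÷ 23 ≈ 20057.435.
Standard quotas: Teal 3.2809, Red 1.3391, Amber 3.2579, Blue 2.8867, Silver 11.3008, Gold 0.9346.
Lower quotas: Teal 3, Red 1, Amber 3, Blue 2, Silver 11, Gold 0 (sum 20, leaving 3 seats).
Remainders in descending order: Gold 0.9346, Blue 0.8867, Red 0.3391, Silver 0.3008, Teal 0.2809, Amber 0.2579.
The surplus seats go to Gold, Blue, Red.

Teal: 3, Red: 2, Amber: 3, Blue: 3, Silver: 11, Gold: 1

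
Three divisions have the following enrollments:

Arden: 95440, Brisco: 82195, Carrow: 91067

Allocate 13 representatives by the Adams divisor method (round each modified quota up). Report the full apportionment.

Arden: 5, Brisco: 4, Carrow: 4

Standard divisor 268702/13 ≈ 20669.385; standard quotas: Arden 4.617, Brisco 3.977, Carrow 4.406.
Rounding up gives 5, 4, 5 = 14 seats, so the divisor must be adjusted.
With modified divisor 23300: modified quotas Arden 4.096, Brisco 3.528, Carrow 3.908.
Rounding up: Arden 5, Brisco 4, Carrow 4 (total 13).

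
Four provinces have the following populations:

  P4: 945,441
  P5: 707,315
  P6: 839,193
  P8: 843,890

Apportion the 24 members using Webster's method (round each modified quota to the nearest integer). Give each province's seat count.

Standard divisor 3335839/24 ≈ 138993.292; standard quotas: P4 6.802, P5 5.089, P6 6.038, P8 6.071.
Rounding to the nearest integer gives P4 7, P5 5, P6 6, P8 6 — total 24, matching the house size, so no adjustment is needed.

P4 7, P5 5, P6 6, P8 6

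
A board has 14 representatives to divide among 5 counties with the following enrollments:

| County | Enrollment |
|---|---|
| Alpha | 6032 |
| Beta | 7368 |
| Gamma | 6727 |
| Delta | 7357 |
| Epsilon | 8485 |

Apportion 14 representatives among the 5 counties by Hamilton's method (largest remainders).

Standard divisor: 35969 ÷ 14 ≈ 2569.214.
Standard quotas: Alpha 2.3478, Beta 2.8678, Gamma 2.6183, Delta 2.8635, Epsilon 3.3026.
Lower quotas: Alpha 2, Beta 2, Gamma 2, Delta 2, Epsilon 3 (sum 11, leaving 3 seats).
Remainders in descending order: Beta 0.8678, Delta 0.8635, Gamma 0.6183, Alpha 0.3478, Epsilon 0.3026.
The surplus seats go to Beta, Delta, Gamma.

Alpha 2, Beta 3, Gamma 3, Delta 3, Epsilon 3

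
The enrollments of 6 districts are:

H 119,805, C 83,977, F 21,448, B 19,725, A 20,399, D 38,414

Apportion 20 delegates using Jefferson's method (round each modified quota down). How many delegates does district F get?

Standard divisor 303768/20 ≈ 15188.4; standard quotas: H 7.888, C 5.529, F 1.412, B 1.299, A 1.343, D 2.529.
Rounding down gives 7, 5, 1, 1, 1, 2 = 17 seats, so the divisor must be adjusted.
With modified divisor 13100: modified quotas H 9.145, C 6.410, F 1.637, B 1.506, A 1.557, D 2.932.
Rounding down: H 9, C 6, F 1, B 1, A 1, D 2 (total 20).
F receives 1.

1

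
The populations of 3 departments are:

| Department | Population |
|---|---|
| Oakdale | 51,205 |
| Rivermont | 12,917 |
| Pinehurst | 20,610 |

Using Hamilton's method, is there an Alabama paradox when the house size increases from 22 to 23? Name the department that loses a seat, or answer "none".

Rivermont

At 22 seats: Oakdale 13, Rivermont 4, Pinehurst 5.
At 23 seats: Oakdale 14, Rivermont 3, Pinehurst 6.
Rivermont drops from 4 to 3.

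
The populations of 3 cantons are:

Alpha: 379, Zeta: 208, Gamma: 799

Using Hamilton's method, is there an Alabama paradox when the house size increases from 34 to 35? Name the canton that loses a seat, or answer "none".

At 34 seats: Alpha 9, Zeta 5, Gamma 20.
At 35 seats: Alpha 10, Zeta 5, Gamma 20.
No canton's allocation decreased.

none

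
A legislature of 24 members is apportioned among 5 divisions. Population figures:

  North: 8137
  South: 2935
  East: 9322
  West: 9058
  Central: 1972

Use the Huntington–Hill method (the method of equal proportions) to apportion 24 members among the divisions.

With divisor 1325: modified quotas North 6.141, South 2.215, East 7.035, West 6.836, Central 1.488.
Geometric-mean thresholds: North √(6·7)=6.481, South √(2·3)=2.449, East √(7·8)=7.483, West √(6·7)=6.481, Central √(1·2)=1.414.
Each quota rounded against its threshold gives North 6, South 2, East 7, West 7, Central 2 (total 24).

North 6, South 2, East 7, West 7, Central 2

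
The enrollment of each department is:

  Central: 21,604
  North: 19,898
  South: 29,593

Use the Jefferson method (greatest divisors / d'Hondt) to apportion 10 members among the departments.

Central: 3; North: 3; South: 4

Standard divisor 71095/10 ≈ 7109.5; standard quotas: Central 3.039, North 2.799, South 4.162.
Rounding down gives 3, 2, 4 = 9 seats, so the divisor must be adjusted.
With modified divisor 6300: modified quotas Central 3.429, North 3.158, South 4.697.
Rounding down: Central 3, North 3, South 4 (total 10).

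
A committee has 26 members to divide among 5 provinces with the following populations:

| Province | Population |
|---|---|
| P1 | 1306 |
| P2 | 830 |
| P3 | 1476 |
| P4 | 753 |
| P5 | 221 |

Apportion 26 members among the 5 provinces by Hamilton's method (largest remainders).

The standard divisor is 4586/26 ≈ 176.385.
Standard quotas: P1 7.404, P2 4.706, P3 8.368, P4 4.269, P5 1.253.
Lower quotas: P1 7, P2 4, P3 8, P4 4, P5 1 (sum 24, leaving 2 seats).
Remainders in descending order: P2 0.706, P1 0.404, P3 0.368, P4 0.269, P5 0.253.
Largest remainders: P2, P1 receive the extra seats.

P1 8, P2 5, P3 8, P4 4, P5 1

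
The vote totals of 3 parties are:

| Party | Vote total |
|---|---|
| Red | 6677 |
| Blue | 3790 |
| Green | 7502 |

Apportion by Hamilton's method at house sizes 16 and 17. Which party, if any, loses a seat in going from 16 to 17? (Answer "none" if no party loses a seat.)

At 16 seats: Red 6, Blue 3, Green 7.
At 17 seats: Red 6, Blue 4, Green 7.
No party's allocation decreased.

none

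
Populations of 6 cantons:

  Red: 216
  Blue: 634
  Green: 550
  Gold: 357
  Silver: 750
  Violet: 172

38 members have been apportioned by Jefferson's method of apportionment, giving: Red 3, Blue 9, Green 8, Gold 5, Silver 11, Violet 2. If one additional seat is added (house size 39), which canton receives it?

Priority for the next seat is population ÷ (current seats + 1).
Priorities: Red 54.000, Blue 63.400, Green 61.111, Gold 59.500, Silver 62.500, Violet 57.333.
Highest priority: Blue.

Blue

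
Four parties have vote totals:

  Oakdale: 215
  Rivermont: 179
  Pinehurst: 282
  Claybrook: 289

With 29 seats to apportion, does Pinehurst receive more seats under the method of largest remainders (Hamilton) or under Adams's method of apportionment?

Hamilton: Oakdale 6, Rivermont 5, Pinehurst 9, Claybrook 9.
Adams: Oakdale 7, Rivermont 5, Pinehurst 8, Claybrook 9.
Pinehurst gets 9 under Hamilton and 8 under Adams.

Hamilton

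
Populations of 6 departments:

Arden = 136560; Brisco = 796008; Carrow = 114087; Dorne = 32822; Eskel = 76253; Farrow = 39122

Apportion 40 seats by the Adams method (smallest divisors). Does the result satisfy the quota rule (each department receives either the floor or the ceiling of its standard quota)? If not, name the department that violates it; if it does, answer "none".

Standard quotas: Arden 4.572, Brisco 26.648, Carrow 3.819, Dorne 1.099, Eskel 2.553, Farrow 1.310.
Adams allocation: Arden 5, Brisco 25, Carrow 4, Dorne 1, Eskel 3, Farrow 2.
Brisco has quota 26.648 (lower 26, upper 27) but receives 25 — outside the quota interval.

Brisco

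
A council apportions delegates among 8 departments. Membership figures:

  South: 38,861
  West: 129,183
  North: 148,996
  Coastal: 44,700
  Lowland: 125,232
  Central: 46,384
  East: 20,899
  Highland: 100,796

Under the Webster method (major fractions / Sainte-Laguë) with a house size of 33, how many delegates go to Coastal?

Standard divisor 655051/33 ≈ 19850.03; standard quotas: South 1.958, West 6.508, North 7.506, Coastal 2.252, Lowland 6.309, Central 2.337, East 1.053, Highland 5.078.
Rounding to the nearest integer gives South 2, West 7, North 8, Coastal 2, Lowland 6, Central 2, East 1, Highland 5 — total 33, matching the house size, so no adjustment is needed.
Coastal receives 2.

2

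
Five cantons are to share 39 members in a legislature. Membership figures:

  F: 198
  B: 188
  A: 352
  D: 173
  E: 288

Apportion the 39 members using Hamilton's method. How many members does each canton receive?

The standard divisor is 1199/39 ≈ 30.744.
Standard quotas: F 6.440, B 6.115, A 11.450, D 5.627, E 9.368.
Lower quotas: F 6, B 6, A 11, D 5, E 9 (sum 37, leaving 2 seats).
Remainders in descending order: D 0.627, A 0.450, F 0.440, E 0.368, B 0.115.
Largest remainders: D, A receive the extra seats.

F: 6; B: 6; A: 12; D: 6; E: 9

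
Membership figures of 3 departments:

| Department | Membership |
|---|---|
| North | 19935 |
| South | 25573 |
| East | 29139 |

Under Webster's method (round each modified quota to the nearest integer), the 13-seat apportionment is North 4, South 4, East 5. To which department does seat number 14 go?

South

Priority for the next seat is population ÷ (current seats + 0.5).
Priorities: North 4430.000, South 5682.889, East 5298.000.
Highest priority: South.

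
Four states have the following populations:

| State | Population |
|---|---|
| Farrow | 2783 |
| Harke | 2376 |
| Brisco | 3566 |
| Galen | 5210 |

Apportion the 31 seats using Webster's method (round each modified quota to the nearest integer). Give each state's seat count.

Farrow: 6; Harke: 5; Brisco: 8; Galen: 12

Standard divisor 13935/31 ≈ 449.516; standard quotas: Farrow 6.191, Harke 5.286, Brisco 7.933, Galen 11.590.
Rounding to the nearest integer gives Farrow 6, Harke 5, Brisco 8, Galen 12 — total 31, matching the house size, so no adjustment is needed.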